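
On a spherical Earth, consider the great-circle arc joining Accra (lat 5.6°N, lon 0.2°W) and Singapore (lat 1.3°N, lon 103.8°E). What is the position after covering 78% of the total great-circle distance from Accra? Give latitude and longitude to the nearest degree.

From cos δ = sin φ₁ sin φ₂ + cos φ₁ cos φ₂ cos Δλ, the central angle is δ ≈ 1.812 rad (103.8°).
Interpolate at f = 0.78 with slerp weights a = sin((1−f)δ)/sin δ ≈ 0.400, b = sin(fδ)/sin δ ≈ 1.017.
p = a·p₁ + b·p₂ ≈ (0.155, 0.986, 0.062); φ = arcsin(p_z) ≈ 3.56°, λ = atan2(p_y, p_x) ≈ 81.05°.

≈ lat 4°N, lon 81°E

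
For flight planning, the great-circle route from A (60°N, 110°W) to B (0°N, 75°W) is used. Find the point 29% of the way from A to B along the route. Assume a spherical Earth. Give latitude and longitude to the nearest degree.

≈ (44°N, 93°W)

The haversine formula gives a central angle δ ≈ 1.149 rad (65.8°) between the endpoints.
Interpolate at f = 0.29 with slerp weights a = sin((1−f)δ)/sin δ ≈ 0.798, b = sin(fδ)/sin δ ≈ 0.358.
p = a·p₁ + b·p₂ ≈ (-0.044, -0.721, 0.691); φ = arcsin(p_z) ≈ 43.73°, λ = atan2(p_y, p_x) ≈ -93.47°.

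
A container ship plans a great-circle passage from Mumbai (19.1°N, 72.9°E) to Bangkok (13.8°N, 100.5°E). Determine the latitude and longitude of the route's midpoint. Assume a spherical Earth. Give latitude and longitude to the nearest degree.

Write both endpoints as unit vectors p₁, p₂ with components (cos φ cos λ, cos φ sin λ, sin φ).
The central angle between the endpoints is δ = arccos(p₁·p₂) ≈ 0.471 rad (27.0°).
Interpolate at f = 1/2 with slerp weights a = sin((1−f)δ)/sin δ ≈ 0.514, b = sin(fδ)/sin δ ≈ 0.514.
p = a·p₁ + b·p₂ ≈ (0.052, 0.955, 0.291); φ = arcsin(p_z) ≈ 16.91°, λ = atan2(p_y, p_x) ≈ 86.89°.

≈ (17°N, 87°E)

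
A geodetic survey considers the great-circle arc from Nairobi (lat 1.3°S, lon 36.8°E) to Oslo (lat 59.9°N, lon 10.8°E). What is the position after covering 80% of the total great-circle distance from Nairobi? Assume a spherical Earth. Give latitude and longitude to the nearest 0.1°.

≈ lat 48.2°N, lon 20.2°E

The haversine formula gives a central angle δ ≈ 1.125 rad (64.5°) between the endpoints.
Interpolate at f = 0.80 with slerp weights a = sin((1−f)δ)/sin δ ≈ 0.247, b = sin(fδ)/sin δ ≈ 0.868.
p = a·p₁ + b·p₂ ≈ (0.626, 0.230, 0.746); φ = arcsin(p_z) ≈ 48.20°, λ = atan2(p_y, p_x) ≈ 20.16°.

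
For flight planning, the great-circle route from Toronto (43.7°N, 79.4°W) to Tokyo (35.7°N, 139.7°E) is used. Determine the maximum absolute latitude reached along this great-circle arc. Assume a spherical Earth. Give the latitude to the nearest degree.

The great circle lies in the plane with unit normal n̂ = (p₁ × p₂)/|p₁ × p₂|.
Here n̂_z ≈ -0.371; the vertex latitude is φ_max = arccos|n̂_z| ≈ 68.2°.

≈ 68°N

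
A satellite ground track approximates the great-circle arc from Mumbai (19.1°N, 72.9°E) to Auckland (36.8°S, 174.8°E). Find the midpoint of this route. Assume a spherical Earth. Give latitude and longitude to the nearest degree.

Write both endpoints as unit vectors p₁, p₂ with components (cos φ cos λ, cos φ sin λ, sin φ).
The central angle between the endpoints is δ = arccos(p₁·p₂) ≈ 1.931 rad (110.6°).
Interpolate at f = 1/2 with slerp weights a = sin((1−f)δ)/sin δ ≈ 0.878, b = sin(fδ)/sin δ ≈ 0.878.
p = a·p₁ + b·p₂ ≈ (-0.456, 0.857, -0.239); φ = arcsin(p_z) ≈ -13.81°, λ = atan2(p_y, p_x) ≈ 118.04°.

≈ 14°S, 118°E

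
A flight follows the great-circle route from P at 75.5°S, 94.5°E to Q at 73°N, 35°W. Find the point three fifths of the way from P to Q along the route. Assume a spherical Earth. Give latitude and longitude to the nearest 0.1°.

≈ 13.3°N, 16.3°E

Write both endpoints as unit vectors p₁, p₂ with components (cos φ cos λ, cos φ sin λ, sin φ).
The central angle between the endpoints is δ = arccos(p₁·p₂) ≈ 2.906 rad (166.5°).
Interpolate at f = 3/5 with slerp weights a = sin((1−f)δ)/sin δ ≈ 3.934, b = sin(fδ)/sin δ ≈ 4.223.
p = a·p₁ + b·p₂ ≈ (0.934, 0.274, 0.229); φ = arcsin(p_z) ≈ 13.26°, λ = atan2(p_y, p_x) ≈ 16.34°.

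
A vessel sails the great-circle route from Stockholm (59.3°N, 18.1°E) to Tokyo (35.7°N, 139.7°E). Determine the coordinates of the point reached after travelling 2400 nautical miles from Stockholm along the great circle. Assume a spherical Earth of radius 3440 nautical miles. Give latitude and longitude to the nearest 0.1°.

≈ 62.4°N, 107.0°E

Write both endpoints as unit vectors p₁, p₂ with components (cos φ cos λ, cos φ sin λ, sin φ).
The central angle between the endpoints is δ = arccos(p₁·p₂) ≈ 1.282 rad (73.5°). The total great-circle distance is δ·R ≈ 1.282 × 3440 ≈ 4411 nmi, so the target fraction is f = 2400/4411 ≈ 0.544.
Interpolate at f ≈ 0.544 with slerp weights a = sin((1−f)δ)/sin δ ≈ 0.576, b = sin(fδ)/sin δ ≈ 0.670.
p = a·p₁ + b·p₂ ≈ (-0.136, 0.443, 0.886); φ = arcsin(p_z) ≈ 62.38°, λ = atan2(p_y, p_x) ≈ 107.02°.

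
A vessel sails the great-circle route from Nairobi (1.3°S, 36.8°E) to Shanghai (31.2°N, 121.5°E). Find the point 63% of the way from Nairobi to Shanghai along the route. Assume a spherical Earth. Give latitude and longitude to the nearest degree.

Convert each endpoint to a unit vector on the sphere (x = cos φ cos λ, y = cos φ sin λ, z = sin φ).
The central angle between the endpoints is δ = arccos(p₁·p₂) ≈ 1.504 rad (86.1°).
Interpolate at f = 0.63 with slerp weights a = sin((1−f)δ)/sin δ ≈ 0.529, b = sin(fδ)/sin δ ≈ 0.814.
p = a·p₁ + b·p₂ ≈ (0.060, 0.910, 0.409); φ = arcsin(p_z) ≈ 24.17°, λ = atan2(p_y, p_x) ≈ 86.23°.

≈ (24°N, 86°E)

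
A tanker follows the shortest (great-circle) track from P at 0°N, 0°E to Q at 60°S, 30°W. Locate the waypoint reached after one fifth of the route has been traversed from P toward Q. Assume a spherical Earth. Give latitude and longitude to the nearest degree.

Convert each endpoint to a unit vector on the sphere (x = cos φ cos λ, y = cos φ sin λ, z = sin φ).
The central angle between the endpoints is δ = arccos(p₁·p₂) ≈ 1.123 rad (64.3°).
Interpolate at f = 1/5 with slerp weights a = sin((1−f)δ)/sin δ ≈ 0.868, b = sin(fδ)/sin δ ≈ 0.247.
p = a·p₁ + b·p₂ ≈ (0.975, -0.062, -0.214); φ = arcsin(p_z) ≈ -12.36°, λ = atan2(p_y, p_x) ≈ -3.63°.

≈ 12°S, 4°W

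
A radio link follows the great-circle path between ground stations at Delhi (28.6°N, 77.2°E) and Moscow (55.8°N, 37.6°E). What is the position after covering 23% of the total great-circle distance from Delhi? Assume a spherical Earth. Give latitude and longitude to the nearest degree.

Write both endpoints as unit vectors p₁, p₂ with components (cos φ cos λ, cos φ sin λ, sin φ).
The central angle between the endpoints is δ = arccos(p₁·p₂) ≈ 0.682 rad (39.1°).
Interpolate at f = 0.23 with slerp weights a = sin((1−f)δ)/sin δ ≈ 0.795, b = sin(fδ)/sin δ ≈ 0.248.
p = a·p₁ + b·p₂ ≈ (0.265, 0.766, 0.586); φ = arcsin(p_z) ≈ 35.85°, λ = atan2(p_y, p_x) ≈ 70.91°.

≈ 36°N, 71°E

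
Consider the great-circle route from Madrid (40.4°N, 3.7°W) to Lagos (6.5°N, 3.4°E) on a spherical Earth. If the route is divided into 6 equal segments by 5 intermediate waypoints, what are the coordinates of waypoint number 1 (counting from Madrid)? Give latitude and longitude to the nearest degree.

≈ 35°N, 2°W

Write both endpoints as unit vectors p₁, p₂ with components (cos φ cos λ, cos φ sin λ, sin φ).
The central angle between the endpoints is δ = arccos(p₁·p₂) ≈ 0.602 rad (34.5°).
Interpolate at f = 1/6 with slerp weights a = sin((1−f)δ)/sin δ ≈ 0.849, b = sin(fδ)/sin δ ≈ 0.177.
p = a·p₁ + b·p₂ ≈ (0.821, -0.031, 0.570); φ = arcsin(p_z) ≈ 34.78°, λ = atan2(p_y, p_x) ≈ -2.18°.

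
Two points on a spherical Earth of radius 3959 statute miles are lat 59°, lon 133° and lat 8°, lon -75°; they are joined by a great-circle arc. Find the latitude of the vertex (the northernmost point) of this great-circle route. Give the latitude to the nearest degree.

The great circle lies in the plane with unit normal n̂ = (p₁ × p₂)/|p₁ × p₂|.
Here n̂_z ≈ +0.254; the vertex latitude is φ_max = arccos|n̂_z| ≈ 75.3°.
Check via Clairaut: cos φ_max = |cos φ₁| · sin C = cos(59.0°)·sin(29.5°) ≈ 0.254, again giving ≈ 75.3°.

≈ 75°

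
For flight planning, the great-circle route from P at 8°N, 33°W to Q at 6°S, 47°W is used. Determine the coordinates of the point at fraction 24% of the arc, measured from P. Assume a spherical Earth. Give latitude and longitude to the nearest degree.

From cos δ = sin φ₁ sin φ₂ + cos φ₁ cos φ₂ cos Δλ, the central angle is δ ≈ 0.345 rad (19.8°).
Interpolate at f = 0.24 with slerp weights a = sin((1−f)δ)/sin δ ≈ 0.766, b = sin(fδ)/sin δ ≈ 0.245.
p = a·p₁ + b·p₂ ≈ (0.802, -0.591, 0.081); φ = arcsin(p_z) ≈ 4.65°, λ = atan2(p_y, p_x) ≈ -36.38°.

≈ 5°N, 36°W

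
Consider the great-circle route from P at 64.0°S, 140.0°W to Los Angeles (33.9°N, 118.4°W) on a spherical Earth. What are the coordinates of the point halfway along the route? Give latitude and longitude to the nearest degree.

Convert each endpoint to a unit vector on the sphere (x = cos φ cos λ, y = cos φ sin λ, z = sin φ).
The central angle between the endpoints is δ = arccos(p₁·p₂) ≈ 1.735 rad (99.4°).
Interpolate at f = 1/2 with slerp weights a = sin((1−f)δ)/sin δ ≈ 0.773, b = sin(fδ)/sin δ ≈ 0.773.
p = a·p₁ + b·p₂ ≈ (-0.565, -0.782, -0.264); φ = arcsin(p_z) ≈ -15.28°, λ = atan2(p_y, p_x) ≈ -125.83°.

≈ 15°S, 126°W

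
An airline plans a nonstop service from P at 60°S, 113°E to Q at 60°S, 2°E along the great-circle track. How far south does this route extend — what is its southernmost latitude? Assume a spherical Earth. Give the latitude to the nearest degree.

≈ 72°S

The great circle lies in the plane with unit normal n̂ = (p₁ × p₂)/|p₁ × p₂|.
Here n̂_z ≈ -0.311; the vertex latitude is φ_max = arccos|n̂_z| ≈ 71.9°.
Check via Clairaut: cos φ_max = |cos φ₁| · sin C = cos(60.0°)·sin(141.6°) ≈ 0.311, again giving ≈ 71.9°.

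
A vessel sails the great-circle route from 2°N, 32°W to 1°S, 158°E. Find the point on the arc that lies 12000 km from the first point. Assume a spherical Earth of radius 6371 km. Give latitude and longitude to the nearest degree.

Write both endpoints as unit vectors p₁, p₂ with components (cos φ cos λ, cos φ sin λ, sin φ).
The central angle between the endpoints is δ = arccos(p₁·p₂) ≈ 2.966 rad (170.0°). The total great-circle distance is δ·R ≈ 2.966 × 6371 ≈ 18898 km, so the target fraction is f = 12000/18898 ≈ 0.635.
Interpolate at f ≈ 0.635 with slerp weights a = sin((1−f)δ)/sin δ ≈ 5.063, b = sin(fδ)/sin δ ≈ 5.454.
p = a·p₁ + b·p₂ ≈ (-0.765, -0.638, 0.082); φ = arcsin(p_z) ≈ 4.68°, λ = atan2(p_y, p_x) ≈ -140.16°.

≈ 5°N, 140°W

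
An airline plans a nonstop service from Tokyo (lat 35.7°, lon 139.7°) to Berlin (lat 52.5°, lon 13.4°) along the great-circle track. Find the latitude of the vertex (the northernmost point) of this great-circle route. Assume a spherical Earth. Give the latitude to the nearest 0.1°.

The great circle lies in the plane with unit normal n̂ = (p₁ × p₂)/|p₁ × p₂|.
Here n̂_z ≈ -0.404; the vertex latitude is φ_max = arccos|n̂_z| ≈ 66.2°.

≈ 66.2°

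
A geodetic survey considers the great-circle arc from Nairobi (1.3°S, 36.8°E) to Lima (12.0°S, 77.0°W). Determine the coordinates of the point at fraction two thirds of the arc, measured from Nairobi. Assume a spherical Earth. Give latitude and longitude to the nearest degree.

≈ 13°S, 38°W

Write both endpoints as unit vectors p₁, p₂ with components (cos φ cos λ, cos φ sin λ, sin φ).
The central angle between the endpoints is δ = arccos(p₁·p₂) ≈ 1.971 rad (112.9°).
Interpolate at f = 2/3 with slerp weights a = sin((1−f)δ)/sin δ ≈ 0.663, b = sin(fδ)/sin δ ≈ 1.050.
p = a·p₁ + b·p₂ ≈ (0.762, -0.604, -0.233); φ = arcsin(p_z) ≈ -13.50°, λ = atan2(p_y, p_x) ≈ -38.39°.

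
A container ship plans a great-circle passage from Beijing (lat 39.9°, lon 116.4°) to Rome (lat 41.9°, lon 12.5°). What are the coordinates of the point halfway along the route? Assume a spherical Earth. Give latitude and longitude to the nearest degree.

Write both endpoints as unit vectors p₁, p₂ with components (cos φ cos λ, cos φ sin λ, sin φ).
The central angle between the endpoints is δ = arccos(p₁·p₂) ≈ 1.275 rad (73.1°).
Interpolate at f = 1/2 with slerp weights a = sin((1−f)δ)/sin δ ≈ 0.622, b = sin(fδ)/sin δ ≈ 0.622.
p = a·p₁ + b·p₂ ≈ (0.240, 0.528, 0.815); φ = arcsin(p_z) ≈ 54.56°, λ = atan2(p_y, p_x) ≈ 65.56°.

≈ lat 55°, lon 66°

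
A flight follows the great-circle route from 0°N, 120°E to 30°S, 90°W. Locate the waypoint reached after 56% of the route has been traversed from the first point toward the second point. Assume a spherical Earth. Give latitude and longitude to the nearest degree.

≈ 48°S, 169°W

Write both endpoints as unit vectors p₁, p₂ with components (cos φ cos λ, cos φ sin λ, sin φ).
The central angle between the endpoints is δ = arccos(p₁·p₂) ≈ 2.419 rad (138.6°).
Interpolate at f = 0.56 with slerp weights a = sin((1−f)δ)/sin δ ≈ 1.322, b = sin(fδ)/sin δ ≈ 1.477.
p = a·p₁ + b·p₂ ≈ (-0.661, -0.134, -0.738); φ = arcsin(p_z) ≈ -47.59°, λ = atan2(p_y, p_x) ≈ -168.55°.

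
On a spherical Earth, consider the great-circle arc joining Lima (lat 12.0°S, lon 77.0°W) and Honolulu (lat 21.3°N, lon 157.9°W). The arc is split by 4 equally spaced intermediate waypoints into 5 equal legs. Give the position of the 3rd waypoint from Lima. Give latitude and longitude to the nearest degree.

≈ lat 10°N, lon 124°W

Write both endpoints as unit vectors p₁, p₂ with components (cos φ cos λ, cos φ sin λ, sin φ).
The central angle between the endpoints is δ = arccos(p₁·p₂) ≈ 1.502 rad (86.1°).
Interpolate at f = 3/5 with slerp weights a = sin((1−f)δ)/sin δ ≈ 0.567, b = sin(fδ)/sin δ ≈ 0.786.
p = a·p₁ + b·p₂ ≈ (-0.554, -0.816, 0.168); φ = arcsin(p_z) ≈ 9.65°, λ = atan2(p_y, p_x) ≈ -124.18°.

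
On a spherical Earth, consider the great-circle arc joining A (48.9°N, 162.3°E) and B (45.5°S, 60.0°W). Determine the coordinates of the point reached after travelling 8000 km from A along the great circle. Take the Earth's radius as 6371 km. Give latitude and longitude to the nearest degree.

Convert each endpoint to a unit vector on the sphere (x = cos φ cos λ, y = cos φ sin λ, z = sin φ).
The central angle between the endpoints is δ = arccos(p₁·p₂) ≈ 2.643 rad (151.4°). The total great-circle distance is δ·R ≈ 2.643 × 6371 ≈ 16839 km, so the target fraction is f = 8000/16839 ≈ 0.475.
Interpolate at f ≈ 0.475 with slerp weights a = sin((1−f)δ)/sin δ ≈ 2.056, b = sin(fδ)/sin δ ≈ 1.988.
p = a·p₁ + b·p₂ ≈ (-0.591, -0.796, 0.131); φ = arcsin(p_z) ≈ 7.55°, λ = atan2(p_y, p_x) ≈ -126.59°.

≈ (8°N, 127°W)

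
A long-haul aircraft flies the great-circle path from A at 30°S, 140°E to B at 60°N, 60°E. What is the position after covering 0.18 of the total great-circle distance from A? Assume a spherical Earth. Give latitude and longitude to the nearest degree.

≈ 13°S, 129°E

Write both endpoints as unit vectors p₁, p₂ with components (cos φ cos λ, cos φ sin λ, sin φ).
The central angle between the endpoints is δ = arccos(p₁·p₂) ≈ 1.937 rad (111.0°).
Interpolate at f = 0.18 with slerp weights a = sin((1−f)δ)/sin δ ≈ 1.071, b = sin(fδ)/sin δ ≈ 0.366.
p = a·p₁ + b·p₂ ≈ (-0.619, 0.754, -0.219); φ = arcsin(p_z) ≈ -12.62°, λ = atan2(p_y, p_x) ≈ 129.36°.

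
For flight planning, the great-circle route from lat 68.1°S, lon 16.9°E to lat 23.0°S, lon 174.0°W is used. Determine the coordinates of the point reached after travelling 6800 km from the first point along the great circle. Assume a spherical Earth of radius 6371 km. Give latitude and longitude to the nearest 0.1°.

≈ lat 50.3°S, lon 176.9°W

From cos δ = sin φ₁ sin φ₂ + cos φ₁ cos φ₂ cos Δλ, the central angle is δ ≈ 1.545 rad (88.5°). The total great-circle distance is δ·R ≈ 1.545 × 6371 ≈ 9846 km, so the target fraction is f = 6800/9846 ≈ 0.691.
Interpolate at f ≈ 0.691 with slerp weights a = sin((1−f)δ)/sin δ ≈ 0.460, b = sin(fδ)/sin δ ≈ 0.876.
p = a·p₁ + b·p₂ ≈ (-0.638, -0.034, -0.769); φ = arcsin(p_z) ≈ -50.30°, λ = atan2(p_y, p_x) ≈ -176.91°.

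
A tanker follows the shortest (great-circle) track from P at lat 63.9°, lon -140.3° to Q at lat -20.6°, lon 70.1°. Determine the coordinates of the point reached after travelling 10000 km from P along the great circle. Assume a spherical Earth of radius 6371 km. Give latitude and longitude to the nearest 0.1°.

≈ lat 19.8°, lon 82.5°

From cos δ = sin φ₁ sin φ₂ + cos φ₁ cos φ₂ cos Δλ, the central angle is δ ≈ 2.307 rad (132.2°). The total great-circle distance is δ·R ≈ 2.307 × 6371 ≈ 14695 km, so the target fraction is f = 10000/14695 ≈ 0.680.
Interpolate at f ≈ 0.680 with slerp weights a = sin((1−f)δ)/sin δ ≈ 0.907, b = sin(fδ)/sin δ ≈ 1.349.
p = a·p₁ + b·p₂ ≈ (0.123, 0.933, 0.339); φ = arcsin(p_z) ≈ 19.85°, λ = atan2(p_y, p_x) ≈ 82.49°.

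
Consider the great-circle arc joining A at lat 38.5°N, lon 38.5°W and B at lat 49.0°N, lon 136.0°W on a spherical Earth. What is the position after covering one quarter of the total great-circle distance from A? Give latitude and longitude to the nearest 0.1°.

Convert each endpoint to a unit vector on the sphere (x = cos φ cos λ, y = cos φ sin λ, z = sin φ).
The central angle between the endpoints is δ = arccos(p₁·p₂) ≈ 1.156 rad (66.2°).
Interpolate at f = 1/4 with slerp weights a = sin((1−f)δ)/sin δ ≈ 0.833, b = sin(fδ)/sin δ ≈ 0.311.
p = a·p₁ + b·p₂ ≈ (0.363, -0.548, 0.754); φ = arcsin(p_z) ≈ 48.91°, λ = atan2(p_y, p_x) ≈ -56.45°.

≈ lat 48.9°N, lon 56.4°W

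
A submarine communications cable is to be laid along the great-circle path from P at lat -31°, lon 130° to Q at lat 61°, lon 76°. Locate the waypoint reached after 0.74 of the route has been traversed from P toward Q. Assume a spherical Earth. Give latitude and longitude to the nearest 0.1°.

From cos δ = sin φ₁ sin φ₂ + cos φ₁ cos φ₂ cos Δλ, the central angle is δ ≈ 1.778 rad (101.9°).
Interpolate at f = 0.74 with slerp weights a = sin((1−f)δ)/sin δ ≈ 0.456, b = sin(fδ)/sin δ ≈ 0.989.
p = a·p₁ + b·p₂ ≈ (-0.135, 0.765, 0.630); φ = arcsin(p_z) ≈ 39.06°, λ = atan2(p_y, p_x) ≈ 100.03°.

≈ lat 39.1°, lon 100.0°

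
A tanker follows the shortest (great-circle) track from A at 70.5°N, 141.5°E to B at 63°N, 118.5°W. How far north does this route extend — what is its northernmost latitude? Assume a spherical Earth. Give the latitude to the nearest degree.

The great circle lies in the plane with unit normal n̂ = (p₁ × p₂)/|p₁ × p₂|.
Here n̂_z ≈ +0.257; the vertex latitude is φ_max = arccos|n̂_z| ≈ 75.1°.

≈ 75°N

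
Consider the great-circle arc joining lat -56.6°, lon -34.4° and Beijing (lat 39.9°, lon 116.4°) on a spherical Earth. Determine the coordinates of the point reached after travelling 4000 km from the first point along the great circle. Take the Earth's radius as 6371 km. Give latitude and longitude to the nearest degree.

Convert each endpoint to a unit vector on the sphere (x = cos φ cos λ, y = cos φ sin λ, z = sin φ).
The central angle between the endpoints is δ = arccos(p₁·p₂) ≈ 2.700 rad (154.7°). The total great-circle distance is δ·R ≈ 2.700 × 6371 ≈ 17203 km, so the target fraction is f = 4000/17203 ≈ 0.233.
Interpolate at f ≈ 0.233 with slerp weights a = sin((1−f)δ)/sin δ ≈ 2.053, b = sin(fδ)/sin δ ≈ 1.375.
p = a·p₁ + b·p₂ ≈ (0.463, 0.307, -0.832); φ = arcsin(p_z) ≈ -56.26°, λ = atan2(p_y, p_x) ≈ 33.49°.

≈ lat -56°, lon 33°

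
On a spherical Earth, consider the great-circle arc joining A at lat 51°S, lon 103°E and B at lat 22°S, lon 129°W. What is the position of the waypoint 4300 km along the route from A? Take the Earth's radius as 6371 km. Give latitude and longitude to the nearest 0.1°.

Write both endpoints as unit vectors p₁, p₂ with components (cos φ cos λ, cos φ sin λ, sin φ).
The central angle between the endpoints is δ = arccos(p₁·p₂) ≈ 1.639 rad (93.9°). The total great-circle distance is δ·R ≈ 1.639 × 6371 ≈ 10442 km, so the target fraction is f = 4300/10442 ≈ 0.412.
Interpolate at f ≈ 0.412 with slerp weights a = sin((1−f)δ)/sin δ ≈ 0.823, b = sin(fδ)/sin δ ≈ 0.626.
p = a·p₁ + b·p₂ ≈ (-0.482, 0.054, -0.875); φ = arcsin(p_z) ≈ -60.99°, λ = atan2(p_y, p_x) ≈ 173.65°.

≈ lat 61.0°S, lon 173.7°E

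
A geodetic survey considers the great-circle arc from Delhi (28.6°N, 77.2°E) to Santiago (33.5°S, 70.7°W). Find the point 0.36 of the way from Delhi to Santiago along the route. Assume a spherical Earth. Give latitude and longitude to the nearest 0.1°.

Convert each endpoint to a unit vector on the sphere (x = cos φ cos λ, y = cos φ sin λ, z = sin φ).
The central angle between the endpoints is δ = arccos(p₁·p₂) ≈ 2.656 rad (152.2°).
Interpolate at f = 0.36 with slerp weights a = sin((1−f)δ)/sin δ ≈ 2.125, b = sin(fδ)/sin δ ≈ 1.751.
p = a·p₁ + b·p₂ ≈ (0.896, 0.442, 0.051); φ = arcsin(p_z) ≈ 2.92°, λ = atan2(p_y, p_x) ≈ 26.24°.

≈ (2.9°N, 26.2°E)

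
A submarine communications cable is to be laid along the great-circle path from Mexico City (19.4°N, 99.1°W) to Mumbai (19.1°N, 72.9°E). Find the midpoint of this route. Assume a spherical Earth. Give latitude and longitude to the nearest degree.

≈ 79°N, 12°W

Convert each endpoint to a unit vector on the sphere (x = cos φ cos λ, y = cos φ sin λ, z = sin φ).
The central angle between the endpoints is δ = arccos(p₁·p₂) ≈ 2.456 rad (140.7°).
Interpolate at f = 1/2 with slerp weights a = sin((1−f)δ)/sin δ ≈ 1.487, b = sin(fδ)/sin δ ≈ 1.487.
p = a·p₁ + b·p₂ ≈ (0.191, -0.042, 0.981); φ = arcsin(p_z) ≈ 78.70°, λ = atan2(p_y, p_x) ≈ -12.35°.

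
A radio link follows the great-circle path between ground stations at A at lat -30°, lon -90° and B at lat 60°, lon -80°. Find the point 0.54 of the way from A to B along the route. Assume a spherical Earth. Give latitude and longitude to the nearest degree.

≈ lat 19°, lon -86°

Write both endpoints as unit vectors p₁, p₂ with components (cos φ cos λ, cos φ sin λ, sin φ).
The central angle between the endpoints is δ = arccos(p₁·p₂) ≈ 1.577 rad (90.4°).
Interpolate at f = 0.54 with slerp weights a = sin((1−f)δ)/sin δ ≈ 0.664, b = sin(fδ)/sin δ ≈ 0.752.
p = a·p₁ + b·p₂ ≈ (0.065, -0.945, 0.320); φ = arcsin(p_z) ≈ 18.65°, λ = atan2(p_y, p_x) ≈ -86.05°.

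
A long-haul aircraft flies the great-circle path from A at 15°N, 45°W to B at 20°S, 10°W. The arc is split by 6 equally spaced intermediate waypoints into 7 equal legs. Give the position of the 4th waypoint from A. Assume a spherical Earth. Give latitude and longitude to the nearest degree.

≈ 5°S, 25°W

Write both endpoints as unit vectors p₁, p₂ with components (cos φ cos λ, cos φ sin λ, sin φ).
The central angle between the endpoints is δ = arccos(p₁·p₂) ≈ 0.857 rad (49.1°).
Interpolate at f = 4/7 with slerp weights a = sin((1−f)δ)/sin δ ≈ 0.475, b = sin(fδ)/sin δ ≈ 0.622.
p = a·p₁ + b·p₂ ≈ (0.900, -0.426, -0.090); φ = arcsin(p_z) ≈ -5.16°, λ = atan2(p_y, p_x) ≈ -25.32°.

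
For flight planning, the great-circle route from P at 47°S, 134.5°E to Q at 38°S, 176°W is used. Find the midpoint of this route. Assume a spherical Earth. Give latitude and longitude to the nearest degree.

Convert each endpoint to a unit vector on the sphere (x = cos φ cos λ, y = cos φ sin λ, z = sin φ).
The central angle between the endpoints is δ = arccos(p₁·p₂) ≈ 0.645 rad (36.9°).
Interpolate at f = 1/2 with slerp weights a = sin((1−f)δ)/sin δ ≈ 0.527, b = sin(fδ)/sin δ ≈ 0.527.
p = a·p₁ + b·p₂ ≈ (-0.666, 0.227, -0.710); φ = arcsin(p_z) ≈ -45.24°, λ = atan2(p_y, p_x) ≈ 161.15°.

≈ 45°S, 161°E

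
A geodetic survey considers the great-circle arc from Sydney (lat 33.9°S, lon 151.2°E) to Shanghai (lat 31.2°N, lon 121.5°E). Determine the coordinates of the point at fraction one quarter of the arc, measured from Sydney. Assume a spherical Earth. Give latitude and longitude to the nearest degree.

≈ lat 18°S, lon 143°E

Write both endpoints as unit vectors p₁, p₂ with components (cos φ cos λ, cos φ sin λ, sin φ).
The central angle between the endpoints is δ = arccos(p₁·p₂) ≈ 1.237 rad (70.9°).
Interpolate at f = 1/4 with slerp weights a = sin((1−f)δ)/sin δ ≈ 0.847, b = sin(fδ)/sin δ ≈ 0.322.
p = a·p₁ + b·p₂ ≈ (-0.760, 0.574, -0.306); φ = arcsin(p_z) ≈ -17.79°, λ = atan2(p_y, p_x) ≈ 142.96°.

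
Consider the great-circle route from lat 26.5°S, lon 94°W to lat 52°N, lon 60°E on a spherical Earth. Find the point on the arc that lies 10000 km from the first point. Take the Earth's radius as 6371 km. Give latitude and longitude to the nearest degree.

Write both endpoints as unit vectors p₁, p₂ with components (cos φ cos λ, cos φ sin λ, sin φ).
The central angle between the endpoints is δ = arccos(p₁·p₂) ≈ 2.581 rad (147.9°). The total great-circle distance is δ·R ≈ 2.581 × 6371 ≈ 16442 km, so the target fraction is f = 10000/16442 ≈ 0.608.
Interpolate at f ≈ 0.608 with slerp weights a = sin((1−f)δ)/sin δ ≈ 1.593, b = sin(fδ)/sin δ ≈ 1.880.
p = a·p₁ + b·p₂ ≈ (0.479, -0.420, 0.771); φ = arcsin(p_z) ≈ 50.41°, λ = atan2(p_y, p_x) ≈ -41.23°.

≈ lat 50°N, lon 41°W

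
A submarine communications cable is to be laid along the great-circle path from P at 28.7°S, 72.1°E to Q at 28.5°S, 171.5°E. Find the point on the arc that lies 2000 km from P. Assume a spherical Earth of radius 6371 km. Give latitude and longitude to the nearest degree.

≈ 36°S, 92°E

Write both endpoints as unit vectors p₁, p₂ with components (cos φ cos λ, cos φ sin λ, sin φ).
The central angle between the endpoints is δ = arccos(p₁·p₂) ≈ 1.467 rad (84.1°). The total great-circle distance is δ·R ≈ 1.467 × 6371 ≈ 9349 km, so the target fraction is f = 2000/9349 ≈ 0.214.
Interpolate at f ≈ 0.214 with slerp weights a = sin((1−f)δ)/sin δ ≈ 0.919, b = sin(fδ)/sin δ ≈ 0.310.
p = a·p₁ + b·p₂ ≈ (-0.022, 0.807, -0.589); φ = arcsin(p_z) ≈ -36.12°, λ = atan2(p_y, p_x) ≈ 91.56°.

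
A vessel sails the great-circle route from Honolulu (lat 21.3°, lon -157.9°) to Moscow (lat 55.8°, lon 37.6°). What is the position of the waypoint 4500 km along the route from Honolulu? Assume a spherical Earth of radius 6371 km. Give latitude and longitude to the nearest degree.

≈ lat 61°, lon -170°

From cos δ = sin φ₁ sin φ₂ + cos φ₁ cos φ₂ cos Δλ, the central angle is δ ≈ 1.776 rad (101.8°). The total great-circle distance is δ·R ≈ 1.776 × 6371 ≈ 11318 km, so the target fraction is f = 4500/11318 ≈ 0.398.
Interpolate at f ≈ 0.398 with slerp weights a = sin((1−f)δ)/sin δ ≈ 0.896, b = sin(fδ)/sin δ ≈ 0.663.
p = a·p₁ + b·p₂ ≈ (-0.478, -0.087, 0.874); φ = arcsin(p_z) ≈ 60.91°, λ = atan2(p_y, p_x) ≈ -169.72°.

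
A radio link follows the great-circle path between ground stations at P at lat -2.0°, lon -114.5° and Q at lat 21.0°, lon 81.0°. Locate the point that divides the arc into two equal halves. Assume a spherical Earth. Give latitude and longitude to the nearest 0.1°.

≈ lat 50.3°, lon 177.3°

Convert each endpoint to a unit vector on the sphere (x = cos φ cos λ, y = cos φ sin λ, z = sin φ).
The central angle between the endpoints is δ = arccos(p₁·p₂) ≈ 2.718 rad (155.7°).
Interpolate at f = 1/2 with slerp weights a = sin((1−f)δ)/sin δ ≈ 2.378, b = sin(fδ)/sin δ ≈ 2.378.
p = a·p₁ + b·p₂ ≈ (-0.638, 0.030, 0.769); φ = arcsin(p_z) ≈ 50.28°, λ = atan2(p_y, p_x) ≈ 177.30°.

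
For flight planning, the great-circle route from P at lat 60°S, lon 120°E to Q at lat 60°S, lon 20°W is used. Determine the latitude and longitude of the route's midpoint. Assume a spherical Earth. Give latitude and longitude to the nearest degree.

≈ lat 79°S, lon 50°E

Convert each endpoint to a unit vector on the sphere (x = cos φ cos λ, y = cos φ sin λ, z = sin φ).
The central angle between the endpoints is δ = arccos(p₁·p₂) ≈ 0.978 rad (56.0°).
Interpolate at f = 1/2 with slerp weights a = sin((1−f)δ)/sin δ ≈ 0.566, b = sin(fδ)/sin δ ≈ 0.566.
p = a·p₁ + b·p₂ ≈ (0.125, 0.148, -0.981); φ = arcsin(p_z) ≈ -78.83°, λ = atan2(p_y, p_x) ≈ 50.00°.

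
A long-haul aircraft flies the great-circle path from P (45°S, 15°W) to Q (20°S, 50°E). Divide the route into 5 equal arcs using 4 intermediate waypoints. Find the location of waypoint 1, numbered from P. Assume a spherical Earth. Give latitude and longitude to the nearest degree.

≈ (43°S, 1°E)

From cos δ = sin φ₁ sin φ₂ + cos φ₁ cos φ₂ cos Δλ, the central angle is δ ≈ 1.021 rad (58.5°).
Interpolate at f = 1/5 with slerp weights a = sin((1−f)δ)/sin δ ≈ 0.855, b = sin(fδ)/sin δ ≈ 0.238.
p = a·p₁ + b·p₂ ≈ (0.728, 0.015, -0.686); φ = arcsin(p_z) ≈ -43.30°, λ = atan2(p_y, p_x) ≈ 1.16°.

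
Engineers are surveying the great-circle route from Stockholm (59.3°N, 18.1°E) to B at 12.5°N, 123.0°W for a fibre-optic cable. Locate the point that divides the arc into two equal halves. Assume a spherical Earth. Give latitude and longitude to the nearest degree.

The haversine formula gives a central angle δ ≈ 1.774 rad (101.6°) between the endpoints.
Interpolate at f = 1/2 with slerp weights a = sin((1−f)δ)/sin δ ≈ 0.791, b = sin(fδ)/sin δ ≈ 0.791.
p = a·p₁ + b·p₂ ≈ (-0.037, -0.523, 0.852); φ = arcsin(p_z) ≈ 58.41°, λ = atan2(p_y, p_x) ≈ -94.02°.

≈ 58°N, 94°W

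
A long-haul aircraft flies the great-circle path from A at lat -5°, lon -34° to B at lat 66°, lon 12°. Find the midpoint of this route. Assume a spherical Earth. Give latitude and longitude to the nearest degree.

Convert each endpoint to a unit vector on the sphere (x = cos φ cos λ, y = cos φ sin λ, z = sin φ).
The central angle between the endpoints is δ = arccos(p₁·p₂) ≈ 1.368 rad (78.4°).
Interpolate at f = 1/2 with slerp weights a = sin((1−f)δ)/sin δ ≈ 0.645, b = sin(fδ)/sin δ ≈ 0.645.
p = a·p₁ + b·p₂ ≈ (0.789, -0.305, 0.533); φ = arcsin(p_z) ≈ 32.21°, λ = atan2(p_y, p_x) ≈ -21.11°.

≈ lat 32°, lon -21°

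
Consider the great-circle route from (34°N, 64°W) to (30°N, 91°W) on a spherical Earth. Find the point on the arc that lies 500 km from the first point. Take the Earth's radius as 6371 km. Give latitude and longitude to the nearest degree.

The haversine formula gives a central angle δ ≈ 0.404 rad (23.2°) between the endpoints. The total great-circle distance is δ·R ≈ 0.404 × 6371 ≈ 2577 km, so the target fraction is f = 500/2577 ≈ 0.194.
Interpolate at f ≈ 0.194 with slerp weights a = sin((1−f)δ)/sin δ ≈ 0.814, b = sin(fδ)/sin δ ≈ 0.199.
p = a·p₁ + b·p₂ ≈ (0.293, -0.779, 0.555); φ = arcsin(p_z) ≈ 33.69°, λ = atan2(p_y, p_x) ≈ -69.40°.

≈ (34°N, 69°W)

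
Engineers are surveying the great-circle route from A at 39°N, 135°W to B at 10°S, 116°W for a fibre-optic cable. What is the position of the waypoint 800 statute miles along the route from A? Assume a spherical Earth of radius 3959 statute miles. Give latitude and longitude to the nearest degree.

Convert each endpoint to a unit vector on the sphere (x = cos φ cos λ, y = cos φ sin λ, z = sin φ).
The central angle between the endpoints is δ = arccos(p₁·p₂) ≈ 0.909 rad (52.1°). The total great-circle distance is δ·R ≈ 0.909 × 3959 ≈ 3600 mi, so the target fraction is f = 800/3600 ≈ 0.222.
Interpolate at f ≈ 0.222 with slerp weights a = sin((1−f)δ)/sin δ ≈ 0.823, b = sin(fδ)/sin δ ≈ 0.254.
p = a·p₁ + b·p₂ ≈ (-0.562, -0.678, 0.474); φ = arcsin(p_z) ≈ 28.29°, λ = atan2(p_y, p_x) ≈ -129.69°.

≈ 28°N, 130°W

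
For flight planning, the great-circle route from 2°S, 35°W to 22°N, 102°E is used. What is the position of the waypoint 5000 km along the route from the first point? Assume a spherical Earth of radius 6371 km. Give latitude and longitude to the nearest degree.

Convert each endpoint to a unit vector on the sphere (x = cos φ cos λ, y = cos φ sin λ, z = sin φ).
The central angle between the endpoints is δ = arccos(p₁·p₂) ≈ 2.333 rad (133.7°). The total great-circle distance is δ·R ≈ 2.333 × 6371 ≈ 14866 km, so the target fraction is f = 5000/14866 ≈ 0.336.
Interpolate at f ≈ 0.336 with slerp weights a = sin((1−f)δ)/sin δ ≈ 1.383, b = sin(fδ)/sin δ ≈ 0.977.
p = a·p₁ + b·p₂ ≈ (0.943, 0.094, 0.318); φ = arcsin(p_z) ≈ 18.53°, λ = atan2(p_y, p_x) ≈ 5.68°.

≈ 19°N, 6°E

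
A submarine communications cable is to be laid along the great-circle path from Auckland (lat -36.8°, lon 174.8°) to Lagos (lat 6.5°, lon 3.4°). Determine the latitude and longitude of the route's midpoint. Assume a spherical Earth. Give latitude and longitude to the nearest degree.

≈ lat -64°, lon 34°

Convert each endpoint to a unit vector on the sphere (x = cos φ cos λ, y = cos φ sin λ, z = sin φ).
The central angle between the endpoints is δ = arccos(p₁·p₂) ≈ 2.595 rad (148.7°).
Interpolate at f = 1/2 with slerp weights a = sin((1−f)δ)/sin δ ≈ 1.853, b = sin(fδ)/sin δ ≈ 1.853.
p = a·p₁ + b·p₂ ≈ (0.360, 0.244, -0.900); φ = arcsin(p_z) ≈ -64.22°, λ = atan2(p_y, p_x) ≈ 34.08°.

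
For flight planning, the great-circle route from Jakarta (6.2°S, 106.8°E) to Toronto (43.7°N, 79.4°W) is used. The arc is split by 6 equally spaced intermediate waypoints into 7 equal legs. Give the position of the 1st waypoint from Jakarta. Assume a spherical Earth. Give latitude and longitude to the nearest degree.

≈ 14°N, 109°E

Convert each endpoint to a unit vector on the sphere (x = cos φ cos λ, y = cos φ sin λ, z = sin φ).
The central angle between the endpoints is δ = arccos(p₁·p₂) ≈ 2.480 rad (142.1°).
Interpolate at f = 1/7 with slerp weights a = sin((1−f)δ)/sin δ ≈ 1.384, b = sin(fδ)/sin δ ≈ 0.565.
p = a·p₁ + b·p₂ ≈ (-0.322, 0.915, 0.241); φ = arcsin(p_z) ≈ 13.94°, λ = atan2(p_y, p_x) ≈ 109.40°.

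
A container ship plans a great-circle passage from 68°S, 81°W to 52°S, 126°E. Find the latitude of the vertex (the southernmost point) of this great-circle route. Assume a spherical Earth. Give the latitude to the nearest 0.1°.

The great circle lies in the plane with unit normal n̂ = (p₁ × p₂)/|p₁ × p₂|.
Here n̂_z ≈ -0.123; the vertex latitude is φ_max = arccos|n̂_z| ≈ 82.9°.
Check via Clairaut: cos φ_max = |cos φ₁| · sin C = cos(68.0°)·sin(160.8°) ≈ 0.123, again giving ≈ 82.9°.

≈ 82.9°S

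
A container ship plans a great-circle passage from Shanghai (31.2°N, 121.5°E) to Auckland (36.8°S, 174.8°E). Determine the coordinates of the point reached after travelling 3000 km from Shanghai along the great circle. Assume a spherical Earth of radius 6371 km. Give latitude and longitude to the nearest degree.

From cos δ = sin φ₁ sin φ₂ + cos φ₁ cos φ₂ cos Δλ, the central angle is δ ≈ 1.472 rad (84.3°). The total great-circle distance is δ·R ≈ 1.472 × 6371 ≈ 9376 km, so the target fraction is f = 3000/9376 ≈ 0.320.
Interpolate at f ≈ 0.320 with slerp weights a = sin((1−f)δ)/sin δ ≈ 0.846, b = sin(fδ)/sin δ ≈ 0.456.
p = a·p₁ + b·p₂ ≈ (-0.742, 0.650, 0.165); φ = arcsin(p_z) ≈ 9.51°, λ = atan2(p_y, p_x) ≈ 138.76°.

≈ 10°N, 139°E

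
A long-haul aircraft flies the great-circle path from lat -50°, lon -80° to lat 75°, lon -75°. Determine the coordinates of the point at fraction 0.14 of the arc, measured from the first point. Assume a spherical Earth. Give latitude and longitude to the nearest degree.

Convert each endpoint to a unit vector on the sphere (x = cos φ cos λ, y = cos φ sin λ, z = sin φ).
The central angle between the endpoints is δ = arccos(p₁·p₂) ≈ 2.182 rad (125.0°).
Interpolate at f = 0.14 with slerp weights a = sin((1−f)δ)/sin δ ≈ 1.165, b = sin(fδ)/sin δ ≈ 0.367.
p = a·p₁ + b·p₂ ≈ (0.155, -0.829, -0.537); φ = arcsin(p_z) ≈ -32.50°, λ = atan2(p_y, p_x) ≈ -79.44°.

≈ lat -32°, lon -79°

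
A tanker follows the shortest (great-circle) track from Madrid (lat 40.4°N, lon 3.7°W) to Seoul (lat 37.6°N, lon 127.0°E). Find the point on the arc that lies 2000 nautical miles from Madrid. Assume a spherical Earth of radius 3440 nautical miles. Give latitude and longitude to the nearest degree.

From cos δ = sin φ₁ sin φ₂ + cos φ₁ cos φ₂ cos Δλ, the central angle is δ ≈ 1.569 rad (89.9°). The total great-circle distance is δ·R ≈ 1.569 × 3440 ≈ 5397 nmi, so the target fraction is f = 2000/5397 ≈ 0.371.
Interpolate at f ≈ 0.371 with slerp weights a = sin((1−f)δ)/sin δ ≈ 0.835, b = sin(fδ)/sin δ ≈ 0.549.
p = a·p₁ + b·p₂ ≈ (0.372, 0.306, 0.876); φ = arcsin(p_z) ≈ 61.16°, λ = atan2(p_y, p_x) ≈ 39.45°.

≈ lat 61°N, lon 39°E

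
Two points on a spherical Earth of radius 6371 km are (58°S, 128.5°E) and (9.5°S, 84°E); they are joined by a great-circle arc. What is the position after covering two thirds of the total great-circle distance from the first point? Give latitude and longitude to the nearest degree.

≈ (27°S, 93°E)

The haversine formula gives a central angle δ ≈ 1.032 rad (59.2°) between the endpoints.
Interpolate at f = 2/3 with slerp weights a = sin((1−f)δ)/sin δ ≈ 0.393, b = sin(fδ)/sin δ ≈ 0.740.
p = a·p₁ + b·p₂ ≈ (-0.053, 0.889, -0.455); φ = arcsin(p_z) ≈ -27.09°, λ = atan2(p_y, p_x) ≈ 93.44°.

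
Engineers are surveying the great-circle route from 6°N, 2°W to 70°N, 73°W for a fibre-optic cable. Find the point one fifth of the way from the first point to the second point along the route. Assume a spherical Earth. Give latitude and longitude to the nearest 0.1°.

≈ 20.7°N, 7.4°W

Write both endpoints as unit vectors p₁, p₂ with components (cos φ cos λ, cos φ sin λ, sin φ).
The central angle between the endpoints is δ = arccos(p₁·p₂) ≈ 1.360 rad (77.9°).
Interpolate at f = 1/5 with slerp weights a = sin((1−f)δ)/sin δ ≈ 0.906, b = sin(fδ)/sin δ ≈ 0.275.
p = a·p₁ + b·p₂ ≈ (0.928, -0.121, 0.353); φ = arcsin(p_z) ≈ 20.66°, λ = atan2(p_y, p_x) ≈ -7.45°.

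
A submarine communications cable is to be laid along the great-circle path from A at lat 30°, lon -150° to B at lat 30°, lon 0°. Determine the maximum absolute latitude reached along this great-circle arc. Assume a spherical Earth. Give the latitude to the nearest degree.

≈ 66°

The great circle lies in the plane with unit normal n̂ = (p₁ × p₂)/|p₁ × p₂|.
Here n̂_z ≈ +0.409; the vertex latitude is φ_max = arccos|n̂_z| ≈ 65.9°.
Check via Clairaut: cos φ_max = |cos φ₁| · sin C = cos(30.0°)·sin(28.2°) ≈ 0.409, again giving ≈ 65.9°.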